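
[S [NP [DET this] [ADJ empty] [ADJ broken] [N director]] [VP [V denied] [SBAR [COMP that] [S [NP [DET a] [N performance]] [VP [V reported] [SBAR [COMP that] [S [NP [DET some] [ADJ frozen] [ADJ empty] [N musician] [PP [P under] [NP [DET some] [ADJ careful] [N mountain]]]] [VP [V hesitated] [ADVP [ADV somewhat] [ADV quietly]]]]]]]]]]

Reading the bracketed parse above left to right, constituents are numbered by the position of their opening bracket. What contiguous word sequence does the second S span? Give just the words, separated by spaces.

Opening `[S` markers occur at word positions 1, 7, 11; the second of these opens the constituent [S a performance reported that some frozen empty musician under some careful mountain hesitated somewhat quietly].

a performance reported that some frozen empty musician under some careful mountain hesitated somewhat quietly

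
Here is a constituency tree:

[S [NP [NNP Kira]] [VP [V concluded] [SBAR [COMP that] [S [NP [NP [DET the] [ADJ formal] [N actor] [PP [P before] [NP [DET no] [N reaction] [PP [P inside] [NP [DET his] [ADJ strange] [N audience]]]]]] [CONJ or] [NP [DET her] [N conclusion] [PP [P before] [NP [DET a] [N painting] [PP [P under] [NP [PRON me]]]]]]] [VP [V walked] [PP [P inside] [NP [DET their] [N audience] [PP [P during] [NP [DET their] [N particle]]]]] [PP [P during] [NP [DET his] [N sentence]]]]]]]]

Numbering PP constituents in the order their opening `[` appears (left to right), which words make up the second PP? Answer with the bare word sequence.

Opening `[PP` markers occur at word positions 7, 10, 17, 20, 23, 26, 29; the second of these opens the constituent [PP inside his strange audience].

inside his strange audience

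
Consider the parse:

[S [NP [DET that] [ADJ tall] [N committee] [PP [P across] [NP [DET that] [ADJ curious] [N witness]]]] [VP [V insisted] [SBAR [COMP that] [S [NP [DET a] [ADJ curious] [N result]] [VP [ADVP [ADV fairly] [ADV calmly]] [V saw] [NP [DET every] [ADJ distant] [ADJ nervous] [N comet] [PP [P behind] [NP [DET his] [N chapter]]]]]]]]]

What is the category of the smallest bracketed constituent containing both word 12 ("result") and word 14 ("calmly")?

S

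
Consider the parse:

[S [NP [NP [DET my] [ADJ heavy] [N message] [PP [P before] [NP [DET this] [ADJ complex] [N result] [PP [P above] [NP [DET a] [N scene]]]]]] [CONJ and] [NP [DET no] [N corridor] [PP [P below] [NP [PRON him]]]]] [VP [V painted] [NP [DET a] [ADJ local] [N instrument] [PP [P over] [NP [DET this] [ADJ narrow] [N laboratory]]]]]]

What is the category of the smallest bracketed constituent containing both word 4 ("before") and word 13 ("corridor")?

Word 4 lies under S → NP → NP → PP → P; word 13 lies under S → NP → NP → N. The lowest shared node is the NP.

NP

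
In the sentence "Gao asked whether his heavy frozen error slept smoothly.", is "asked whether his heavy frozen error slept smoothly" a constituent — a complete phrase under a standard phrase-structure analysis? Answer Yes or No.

"asked whether his heavy frozen error slept smoothly" is exactly the verb phrase [VP asked whether his heavy frozen error slept smoothly], a complete constituent.

Yes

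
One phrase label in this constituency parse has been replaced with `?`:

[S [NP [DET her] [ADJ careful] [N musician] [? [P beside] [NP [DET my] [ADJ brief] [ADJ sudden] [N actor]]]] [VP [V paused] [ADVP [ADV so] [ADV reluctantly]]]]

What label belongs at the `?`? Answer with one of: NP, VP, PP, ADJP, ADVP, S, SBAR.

PP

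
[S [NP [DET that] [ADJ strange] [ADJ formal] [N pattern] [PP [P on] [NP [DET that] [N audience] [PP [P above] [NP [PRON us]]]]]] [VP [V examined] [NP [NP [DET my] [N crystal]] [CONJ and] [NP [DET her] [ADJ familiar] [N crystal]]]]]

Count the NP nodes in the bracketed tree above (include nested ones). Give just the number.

The NP constituents are: [NP that strange formal pattern on that audience above us]; [NP that audience above us]; [NP us]; [NP my crystal and her familiar crystal]; [NP my crystal]; [NP her familiar crystal]. Total: 6.

6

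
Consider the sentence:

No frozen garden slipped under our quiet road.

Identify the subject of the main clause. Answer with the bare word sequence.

no frozen garden

The subject of the main clause is the NP immediately before the verb "slipped": "no frozen garden".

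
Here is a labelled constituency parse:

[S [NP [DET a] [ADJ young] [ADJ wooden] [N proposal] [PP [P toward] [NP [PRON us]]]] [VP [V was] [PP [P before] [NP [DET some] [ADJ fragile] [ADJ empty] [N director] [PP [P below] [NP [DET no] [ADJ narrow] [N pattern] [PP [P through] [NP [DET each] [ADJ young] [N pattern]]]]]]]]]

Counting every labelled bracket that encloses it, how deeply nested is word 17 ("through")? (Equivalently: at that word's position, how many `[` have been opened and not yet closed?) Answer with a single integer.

8

Counting open brackets not yet closed at "through": [S [VP [PP [NP [PP [NP [PP [P = 8.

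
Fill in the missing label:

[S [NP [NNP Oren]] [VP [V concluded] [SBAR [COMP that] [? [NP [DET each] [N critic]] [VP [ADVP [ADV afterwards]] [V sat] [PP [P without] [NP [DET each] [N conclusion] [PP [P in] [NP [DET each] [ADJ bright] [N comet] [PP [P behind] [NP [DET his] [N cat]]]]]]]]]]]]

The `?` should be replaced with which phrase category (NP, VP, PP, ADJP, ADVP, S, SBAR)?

A constituent whose immediate children are NP, VP is a clause: S.

S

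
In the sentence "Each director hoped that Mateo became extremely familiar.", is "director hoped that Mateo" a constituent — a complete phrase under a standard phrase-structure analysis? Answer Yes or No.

No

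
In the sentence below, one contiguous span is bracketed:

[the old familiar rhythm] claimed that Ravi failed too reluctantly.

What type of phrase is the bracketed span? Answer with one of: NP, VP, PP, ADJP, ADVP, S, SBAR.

The span is built around the noun "rhythm" — a noun phrase (NP).

NP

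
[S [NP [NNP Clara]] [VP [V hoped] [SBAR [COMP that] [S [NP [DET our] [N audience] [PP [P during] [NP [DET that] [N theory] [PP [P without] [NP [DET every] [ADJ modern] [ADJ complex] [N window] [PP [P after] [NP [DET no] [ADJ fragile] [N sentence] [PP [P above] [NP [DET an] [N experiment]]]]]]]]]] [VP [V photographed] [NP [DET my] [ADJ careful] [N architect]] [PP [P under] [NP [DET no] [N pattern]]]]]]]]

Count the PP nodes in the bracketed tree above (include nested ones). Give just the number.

5

Listing each PP by its span: [PP during that theory without every modern complex window after no fragile sentence above an experiment]; [PP without every modern complex window after no fragile sentence above an experiment]; [PP after no fragile sentence above an experiment]; [PP above an experiment]; [PP under no pattern] — that makes 5.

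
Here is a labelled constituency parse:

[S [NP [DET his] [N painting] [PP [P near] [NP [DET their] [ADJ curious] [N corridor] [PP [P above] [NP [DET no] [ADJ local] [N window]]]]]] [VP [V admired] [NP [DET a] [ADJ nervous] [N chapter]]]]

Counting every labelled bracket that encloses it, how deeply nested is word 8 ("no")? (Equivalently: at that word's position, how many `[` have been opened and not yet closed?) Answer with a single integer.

Path from the root down to the word: S → NP → PP → NP → PP → NP → DET. That is 7 enclosing brackets.

7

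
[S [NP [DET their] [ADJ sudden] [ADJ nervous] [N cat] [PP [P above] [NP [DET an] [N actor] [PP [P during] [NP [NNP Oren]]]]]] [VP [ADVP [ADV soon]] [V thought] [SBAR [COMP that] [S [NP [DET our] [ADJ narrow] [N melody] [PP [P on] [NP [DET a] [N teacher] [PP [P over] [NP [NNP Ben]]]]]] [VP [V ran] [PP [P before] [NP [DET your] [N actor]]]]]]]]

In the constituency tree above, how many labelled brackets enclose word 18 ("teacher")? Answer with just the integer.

8

Counting open brackets not yet closed at "teacher": [S [VP [SBAR [S [NP [PP [NP [N = 8.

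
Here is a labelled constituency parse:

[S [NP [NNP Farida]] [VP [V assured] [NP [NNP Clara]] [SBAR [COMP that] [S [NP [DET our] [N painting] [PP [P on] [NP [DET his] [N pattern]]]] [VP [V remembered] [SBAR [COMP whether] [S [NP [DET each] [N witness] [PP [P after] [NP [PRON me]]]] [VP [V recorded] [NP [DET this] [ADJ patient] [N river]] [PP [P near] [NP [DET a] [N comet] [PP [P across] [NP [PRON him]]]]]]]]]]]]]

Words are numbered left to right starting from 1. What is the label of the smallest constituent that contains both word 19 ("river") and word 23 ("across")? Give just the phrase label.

VP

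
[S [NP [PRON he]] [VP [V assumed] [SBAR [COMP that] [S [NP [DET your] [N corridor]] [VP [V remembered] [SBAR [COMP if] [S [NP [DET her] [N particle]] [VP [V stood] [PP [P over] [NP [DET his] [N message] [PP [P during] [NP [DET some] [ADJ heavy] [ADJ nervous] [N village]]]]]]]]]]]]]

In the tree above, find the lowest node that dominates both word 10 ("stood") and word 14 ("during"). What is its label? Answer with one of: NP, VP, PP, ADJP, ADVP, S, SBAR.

Word 10 lies under S → VP → SBAR → S → VP → SBAR → S → VP → V; word 14 lies under S → VP → SBAR → S → VP → SBAR → S → VP → PP → NP → PP → P. The lowest shared node is the VP.

VP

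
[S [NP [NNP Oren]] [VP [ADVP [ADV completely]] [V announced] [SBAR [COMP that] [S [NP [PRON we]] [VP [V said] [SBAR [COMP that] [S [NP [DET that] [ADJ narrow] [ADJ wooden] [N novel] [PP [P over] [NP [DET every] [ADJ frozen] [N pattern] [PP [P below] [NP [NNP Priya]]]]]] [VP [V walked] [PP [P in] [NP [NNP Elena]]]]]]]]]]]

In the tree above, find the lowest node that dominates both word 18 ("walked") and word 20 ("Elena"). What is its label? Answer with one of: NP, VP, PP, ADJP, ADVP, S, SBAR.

Word 18 lies under S → VP → SBAR → S → VP → SBAR → S → VP → V; word 20 lies under S → VP → SBAR → S → VP → SBAR → S → VP → PP → NP → NNP. The lowest shared node is the VP.

VP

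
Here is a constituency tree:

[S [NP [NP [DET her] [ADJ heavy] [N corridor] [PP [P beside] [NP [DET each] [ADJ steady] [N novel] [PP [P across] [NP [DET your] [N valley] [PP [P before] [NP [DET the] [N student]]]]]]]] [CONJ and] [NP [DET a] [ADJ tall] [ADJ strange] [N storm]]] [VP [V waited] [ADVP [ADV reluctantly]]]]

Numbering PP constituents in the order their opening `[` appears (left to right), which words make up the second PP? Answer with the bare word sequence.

across your valley before the student

The PP opening brackets appear, in order, over: "beside each steady novel across your valley before the student"; "across your valley before the student"; "before the student". The second one spans "across your valley before the student".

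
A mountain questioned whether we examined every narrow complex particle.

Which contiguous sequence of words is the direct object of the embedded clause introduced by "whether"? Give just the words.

every narrow complex particle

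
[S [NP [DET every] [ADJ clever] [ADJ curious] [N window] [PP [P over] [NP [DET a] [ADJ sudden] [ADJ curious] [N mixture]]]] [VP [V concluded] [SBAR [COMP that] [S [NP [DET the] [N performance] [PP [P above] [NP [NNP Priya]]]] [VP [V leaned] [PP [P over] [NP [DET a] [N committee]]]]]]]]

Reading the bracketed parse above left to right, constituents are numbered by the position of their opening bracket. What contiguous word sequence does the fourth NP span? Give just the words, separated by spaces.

In left-to-right order the NP constituents are "every clever curious window over a sudden curious mixture"; "a sudden curious mixture"; "the performance above Priya"; "Priya"; "a committee". Number 4 is "Priya".

Priya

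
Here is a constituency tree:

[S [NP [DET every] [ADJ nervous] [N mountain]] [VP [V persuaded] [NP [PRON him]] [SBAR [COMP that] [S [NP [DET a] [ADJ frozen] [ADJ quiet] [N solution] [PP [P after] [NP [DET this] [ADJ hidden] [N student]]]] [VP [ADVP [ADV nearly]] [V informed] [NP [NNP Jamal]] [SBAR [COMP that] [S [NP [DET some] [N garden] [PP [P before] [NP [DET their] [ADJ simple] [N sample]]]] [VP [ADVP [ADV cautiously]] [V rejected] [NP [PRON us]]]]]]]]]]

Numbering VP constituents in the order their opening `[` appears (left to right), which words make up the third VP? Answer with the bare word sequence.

cautiously rejected us

The VP opening brackets appear, in order, over: "persuaded him that a frozen quiet solution after this hidden student nearly informed Jamal that some garden before their simple sample cautiously rejected us"; "nearly informed Jamal that some garden before their simple sample cautiously rejected us"; "cautiously rejected us". The third one spans "cautiously rejected us".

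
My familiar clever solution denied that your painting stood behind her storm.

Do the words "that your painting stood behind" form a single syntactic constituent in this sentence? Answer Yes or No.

No

"that" belongs to the complementizer "that" while "behind" belongs to the clause "your painting stood behind her storm"; a span that runs across that boundary is not a single phrase.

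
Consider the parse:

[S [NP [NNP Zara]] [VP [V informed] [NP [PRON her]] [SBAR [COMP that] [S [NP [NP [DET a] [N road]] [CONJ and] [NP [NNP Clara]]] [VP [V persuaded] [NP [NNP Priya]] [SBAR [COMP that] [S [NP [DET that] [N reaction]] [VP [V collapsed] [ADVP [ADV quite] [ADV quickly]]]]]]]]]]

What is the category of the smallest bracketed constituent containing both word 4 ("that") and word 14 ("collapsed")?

The smallest bracket enclosing both words is [SBAR that a road and Clara persuaded Priya that that reaction collapsed quite quickly], so the label is SBAR.

SBAR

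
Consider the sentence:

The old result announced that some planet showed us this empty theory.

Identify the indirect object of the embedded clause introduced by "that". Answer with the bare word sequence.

"showed" heads the VP of the embedded clause introduced by "that", and "us" is its indirect object.

us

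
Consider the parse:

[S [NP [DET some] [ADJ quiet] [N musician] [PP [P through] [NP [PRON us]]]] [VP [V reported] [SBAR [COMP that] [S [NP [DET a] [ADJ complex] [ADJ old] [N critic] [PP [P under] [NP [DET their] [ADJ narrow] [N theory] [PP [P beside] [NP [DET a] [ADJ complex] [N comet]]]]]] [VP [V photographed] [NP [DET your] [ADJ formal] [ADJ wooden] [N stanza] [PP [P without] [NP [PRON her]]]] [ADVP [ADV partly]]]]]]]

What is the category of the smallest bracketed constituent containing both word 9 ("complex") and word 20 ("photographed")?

S

Word 9 lies under S → VP → SBAR → S → NP → ADJ; word 20 lies under S → VP → SBAR → S → VP → V. The lowest shared node is the S.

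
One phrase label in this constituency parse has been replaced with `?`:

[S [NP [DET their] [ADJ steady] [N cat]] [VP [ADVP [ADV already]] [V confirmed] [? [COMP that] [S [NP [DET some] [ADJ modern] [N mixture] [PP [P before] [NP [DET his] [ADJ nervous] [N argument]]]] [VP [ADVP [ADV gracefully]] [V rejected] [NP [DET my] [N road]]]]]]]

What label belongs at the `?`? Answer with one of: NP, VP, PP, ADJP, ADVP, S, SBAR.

Looking at what the `?` directly dominates — COMP 'that', S — this is a subordinate clause (SBAR).

SBAR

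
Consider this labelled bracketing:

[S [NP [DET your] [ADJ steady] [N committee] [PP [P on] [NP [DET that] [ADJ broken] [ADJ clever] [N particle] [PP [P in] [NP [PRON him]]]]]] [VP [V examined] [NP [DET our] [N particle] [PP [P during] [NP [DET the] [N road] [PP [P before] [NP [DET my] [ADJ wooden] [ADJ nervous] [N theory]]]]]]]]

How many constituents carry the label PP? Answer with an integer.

The PP constituents are: [PP on that broken clever particle in him]; [PP in him]; [PP during the road before my wooden nervous theory]; [PP before my wooden nervous theory]. Total: 4.

4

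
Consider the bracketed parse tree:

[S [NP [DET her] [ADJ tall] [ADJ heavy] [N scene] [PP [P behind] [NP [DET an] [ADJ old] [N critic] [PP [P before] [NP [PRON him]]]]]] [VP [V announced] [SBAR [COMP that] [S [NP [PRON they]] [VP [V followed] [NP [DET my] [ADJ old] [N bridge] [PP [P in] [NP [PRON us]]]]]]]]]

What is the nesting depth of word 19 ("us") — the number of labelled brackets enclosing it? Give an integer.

Counting open brackets not yet closed at "us": [S [VP [SBAR [S [VP [NP [PP [NP [PRON = 9.

9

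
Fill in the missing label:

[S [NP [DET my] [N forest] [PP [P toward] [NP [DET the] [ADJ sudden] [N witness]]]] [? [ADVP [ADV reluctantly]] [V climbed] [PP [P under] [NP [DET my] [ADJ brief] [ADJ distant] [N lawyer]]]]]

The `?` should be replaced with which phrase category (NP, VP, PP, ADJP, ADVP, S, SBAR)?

Looking at what the `?` directly dominates — ADVP, V 'climbed', PP — this is a verb phrase (VP).

VP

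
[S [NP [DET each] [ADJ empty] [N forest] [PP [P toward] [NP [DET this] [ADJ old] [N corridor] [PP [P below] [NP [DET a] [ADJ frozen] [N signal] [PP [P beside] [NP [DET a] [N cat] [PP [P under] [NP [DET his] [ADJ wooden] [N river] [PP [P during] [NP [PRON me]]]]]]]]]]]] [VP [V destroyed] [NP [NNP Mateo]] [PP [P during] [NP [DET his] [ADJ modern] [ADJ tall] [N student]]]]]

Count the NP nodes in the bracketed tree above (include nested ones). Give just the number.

8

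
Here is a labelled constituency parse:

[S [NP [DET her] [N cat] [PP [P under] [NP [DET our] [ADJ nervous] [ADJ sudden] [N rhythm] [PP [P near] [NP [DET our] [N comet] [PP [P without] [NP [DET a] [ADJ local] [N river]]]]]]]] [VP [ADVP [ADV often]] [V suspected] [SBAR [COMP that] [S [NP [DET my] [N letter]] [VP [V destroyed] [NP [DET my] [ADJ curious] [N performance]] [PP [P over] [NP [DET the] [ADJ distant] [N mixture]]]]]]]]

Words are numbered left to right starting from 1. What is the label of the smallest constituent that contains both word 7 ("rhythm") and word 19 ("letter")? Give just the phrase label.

Both words fall inside [S her cat under our nervous sudden rhythm near our comet without a local river often suspected that my letter destroyed my curious performance over the distant mixture] (words 1–27), and no smaller constituent contains them both. Label: S.

S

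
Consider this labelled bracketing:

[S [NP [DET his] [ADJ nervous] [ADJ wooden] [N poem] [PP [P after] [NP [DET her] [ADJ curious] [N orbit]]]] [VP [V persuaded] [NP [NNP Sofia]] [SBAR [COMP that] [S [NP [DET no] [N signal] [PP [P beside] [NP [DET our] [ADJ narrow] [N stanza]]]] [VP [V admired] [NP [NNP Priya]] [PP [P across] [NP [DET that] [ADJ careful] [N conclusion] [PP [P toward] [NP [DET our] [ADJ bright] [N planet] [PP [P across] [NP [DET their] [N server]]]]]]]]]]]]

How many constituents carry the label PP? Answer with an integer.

5

The PP constituents are: [PP after her curious orbit]; [PP beside our narrow stanza]; [PP across that careful conclusion toward our bright planet across their server]; [PP toward our bright planet across their server]; [PP across their server]. Total: 5.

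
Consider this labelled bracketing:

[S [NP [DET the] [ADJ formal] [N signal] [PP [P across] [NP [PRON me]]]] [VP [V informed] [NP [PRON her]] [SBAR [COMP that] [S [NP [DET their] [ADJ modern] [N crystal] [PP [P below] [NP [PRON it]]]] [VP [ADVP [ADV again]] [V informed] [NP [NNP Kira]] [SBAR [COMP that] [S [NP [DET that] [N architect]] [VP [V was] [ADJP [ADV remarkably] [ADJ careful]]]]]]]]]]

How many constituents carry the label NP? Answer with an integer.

7

Listing each NP by its span: [NP the formal signal across me]; [NP me]; [NP her]; [NP their modern crystal below it]; [NP it]; [NP Kira] … — that makes 7.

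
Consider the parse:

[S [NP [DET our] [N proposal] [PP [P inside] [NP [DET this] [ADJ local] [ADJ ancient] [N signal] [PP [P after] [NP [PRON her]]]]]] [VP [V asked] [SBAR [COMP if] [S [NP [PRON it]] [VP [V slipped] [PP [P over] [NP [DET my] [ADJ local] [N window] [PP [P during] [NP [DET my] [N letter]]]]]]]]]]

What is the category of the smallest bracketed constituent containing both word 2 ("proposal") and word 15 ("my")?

Word 2 lies under S → NP → N; word 15 lies under S → VP → SBAR → S → VP → PP → NP → DET. The lowest shared node is the S.

S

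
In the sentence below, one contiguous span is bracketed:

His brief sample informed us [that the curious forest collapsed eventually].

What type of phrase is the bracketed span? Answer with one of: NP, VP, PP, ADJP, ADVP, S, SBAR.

The bracketed span "that the curious forest collapsed eventually" is headed by "that", making it a subordinate clause (SBAR).

SBAR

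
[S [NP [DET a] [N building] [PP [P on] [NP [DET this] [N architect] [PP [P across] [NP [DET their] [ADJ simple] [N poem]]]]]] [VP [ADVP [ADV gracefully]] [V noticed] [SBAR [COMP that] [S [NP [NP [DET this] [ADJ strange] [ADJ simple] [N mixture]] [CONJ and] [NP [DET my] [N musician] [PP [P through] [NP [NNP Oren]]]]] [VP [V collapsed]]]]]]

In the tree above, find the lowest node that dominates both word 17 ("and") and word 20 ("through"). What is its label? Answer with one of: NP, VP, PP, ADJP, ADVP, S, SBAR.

NP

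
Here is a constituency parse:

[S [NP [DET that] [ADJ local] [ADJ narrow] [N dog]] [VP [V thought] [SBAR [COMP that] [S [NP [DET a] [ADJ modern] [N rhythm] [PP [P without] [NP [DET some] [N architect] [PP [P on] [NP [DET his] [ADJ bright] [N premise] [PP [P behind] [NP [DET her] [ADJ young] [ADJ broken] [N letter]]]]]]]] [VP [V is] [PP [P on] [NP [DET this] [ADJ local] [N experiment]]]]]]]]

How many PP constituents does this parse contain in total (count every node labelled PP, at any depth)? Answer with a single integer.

The PP constituents are: [PP without some architect on his bright premise behind her young broken letter]; [PP on his bright premise behind her young broken letter]; [PP behind her young broken letter]; [PP on this local experiment]. Total: 4.

4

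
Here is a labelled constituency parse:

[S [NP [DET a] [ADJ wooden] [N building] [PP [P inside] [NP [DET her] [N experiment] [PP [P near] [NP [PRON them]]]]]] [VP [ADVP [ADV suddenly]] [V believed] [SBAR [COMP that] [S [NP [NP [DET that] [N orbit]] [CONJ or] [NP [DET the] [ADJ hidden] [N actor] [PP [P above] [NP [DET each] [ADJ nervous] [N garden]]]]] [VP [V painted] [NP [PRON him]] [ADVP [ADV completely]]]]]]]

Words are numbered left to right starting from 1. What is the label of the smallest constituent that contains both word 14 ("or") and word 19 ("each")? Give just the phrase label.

NP

Word 14 lies under S → VP → SBAR → S → NP → CONJ; word 19 lies under S → VP → SBAR → S → NP → NP → PP → NP → DET. The lowest shared node is the NP.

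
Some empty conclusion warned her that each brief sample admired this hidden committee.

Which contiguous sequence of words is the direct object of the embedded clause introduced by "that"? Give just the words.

this hidden committee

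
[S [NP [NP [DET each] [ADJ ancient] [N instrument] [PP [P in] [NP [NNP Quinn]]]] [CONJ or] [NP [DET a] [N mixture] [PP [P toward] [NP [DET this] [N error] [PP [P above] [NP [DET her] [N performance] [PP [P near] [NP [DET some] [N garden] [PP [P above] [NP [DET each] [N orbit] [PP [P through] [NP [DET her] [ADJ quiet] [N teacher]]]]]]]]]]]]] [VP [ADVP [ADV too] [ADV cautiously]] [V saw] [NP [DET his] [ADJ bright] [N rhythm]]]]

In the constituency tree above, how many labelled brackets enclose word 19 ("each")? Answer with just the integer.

The word sits inside DET, which is inside NP, inside PP, inside NP, inside PP, inside NP, inside PP, inside NP, inside PP, inside NP, inside NP, inside S — 12 brackets in all.

12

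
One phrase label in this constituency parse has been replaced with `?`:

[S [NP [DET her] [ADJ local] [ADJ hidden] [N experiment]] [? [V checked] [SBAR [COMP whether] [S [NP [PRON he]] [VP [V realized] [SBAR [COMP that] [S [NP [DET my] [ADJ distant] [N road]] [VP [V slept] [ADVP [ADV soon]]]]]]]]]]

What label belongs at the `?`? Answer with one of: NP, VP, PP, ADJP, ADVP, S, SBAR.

Looking at what the `?` directly dominates — V 'checked', SBAR — this is a verb phrase (VP).

VP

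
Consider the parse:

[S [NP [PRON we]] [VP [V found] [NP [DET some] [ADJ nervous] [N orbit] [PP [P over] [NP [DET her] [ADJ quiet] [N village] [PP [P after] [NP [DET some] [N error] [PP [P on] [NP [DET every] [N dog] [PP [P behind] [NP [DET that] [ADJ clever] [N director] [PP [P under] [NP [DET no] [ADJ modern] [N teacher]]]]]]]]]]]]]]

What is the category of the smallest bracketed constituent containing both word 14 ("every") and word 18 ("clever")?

NP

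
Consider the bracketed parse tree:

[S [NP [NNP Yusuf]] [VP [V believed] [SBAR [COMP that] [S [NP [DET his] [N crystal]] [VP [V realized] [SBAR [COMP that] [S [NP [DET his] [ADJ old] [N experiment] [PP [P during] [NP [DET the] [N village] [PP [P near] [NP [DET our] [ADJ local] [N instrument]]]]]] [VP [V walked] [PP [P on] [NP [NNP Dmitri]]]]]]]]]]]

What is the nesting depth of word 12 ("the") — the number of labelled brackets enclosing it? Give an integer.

11

The word sits inside DET, which is inside NP, inside PP, inside NP, inside S, inside SBAR, inside VP, inside S, inside SBAR, inside VP, inside S — 11 brackets in all.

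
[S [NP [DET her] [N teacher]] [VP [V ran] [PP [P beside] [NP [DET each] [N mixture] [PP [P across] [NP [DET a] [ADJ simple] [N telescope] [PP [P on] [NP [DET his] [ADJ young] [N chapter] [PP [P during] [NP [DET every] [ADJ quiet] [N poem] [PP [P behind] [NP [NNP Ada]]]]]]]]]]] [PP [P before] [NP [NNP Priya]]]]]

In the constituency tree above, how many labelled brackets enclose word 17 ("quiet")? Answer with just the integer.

11

The word sits inside ADJ, which is inside NP, inside PP, inside NP, inside PP, inside NP, inside PP, inside NP, inside PP, inside VP, inside S — 11 brackets in all.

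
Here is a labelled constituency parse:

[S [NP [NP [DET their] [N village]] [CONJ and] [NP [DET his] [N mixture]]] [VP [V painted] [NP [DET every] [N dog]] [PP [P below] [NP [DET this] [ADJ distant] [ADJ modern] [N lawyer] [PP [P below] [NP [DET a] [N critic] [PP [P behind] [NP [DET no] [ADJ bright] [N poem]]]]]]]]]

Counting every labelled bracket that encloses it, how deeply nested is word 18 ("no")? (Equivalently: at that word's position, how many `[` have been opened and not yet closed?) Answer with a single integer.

9

The word sits inside DET, which is inside NP, inside PP, inside NP, inside PP, inside NP, inside PP, inside VP, inside S — 9 brackets in all.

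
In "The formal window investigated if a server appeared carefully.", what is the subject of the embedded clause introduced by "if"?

In the embedded clause introduced by "if" the verb is "appeared"; the NP preceding it, "a server", is the subject.

a server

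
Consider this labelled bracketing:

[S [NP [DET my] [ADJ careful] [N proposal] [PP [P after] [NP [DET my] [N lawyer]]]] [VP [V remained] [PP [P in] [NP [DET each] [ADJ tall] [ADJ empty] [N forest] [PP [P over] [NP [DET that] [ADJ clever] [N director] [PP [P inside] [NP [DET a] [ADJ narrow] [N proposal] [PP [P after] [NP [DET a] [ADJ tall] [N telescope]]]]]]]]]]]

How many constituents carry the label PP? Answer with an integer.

5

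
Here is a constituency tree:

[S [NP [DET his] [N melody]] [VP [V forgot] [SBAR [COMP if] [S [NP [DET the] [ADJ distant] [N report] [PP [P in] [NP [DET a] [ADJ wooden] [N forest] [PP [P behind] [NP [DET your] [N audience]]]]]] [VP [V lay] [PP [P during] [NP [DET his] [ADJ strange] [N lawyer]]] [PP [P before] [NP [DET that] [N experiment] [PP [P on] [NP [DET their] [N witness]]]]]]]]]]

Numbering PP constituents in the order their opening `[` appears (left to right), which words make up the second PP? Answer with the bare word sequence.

behind your audience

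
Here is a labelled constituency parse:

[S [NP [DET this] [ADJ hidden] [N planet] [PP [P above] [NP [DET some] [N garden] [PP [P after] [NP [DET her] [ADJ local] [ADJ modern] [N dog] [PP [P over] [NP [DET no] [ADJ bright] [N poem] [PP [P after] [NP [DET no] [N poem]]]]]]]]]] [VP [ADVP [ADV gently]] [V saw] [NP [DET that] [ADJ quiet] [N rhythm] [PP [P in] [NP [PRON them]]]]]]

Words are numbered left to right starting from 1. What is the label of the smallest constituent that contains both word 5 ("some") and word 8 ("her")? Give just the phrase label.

Word 5 lies under S → NP → PP → NP → DET; word 8 lies under S → NP → PP → NP → PP → NP → DET. The lowest shared node is the NP.

NP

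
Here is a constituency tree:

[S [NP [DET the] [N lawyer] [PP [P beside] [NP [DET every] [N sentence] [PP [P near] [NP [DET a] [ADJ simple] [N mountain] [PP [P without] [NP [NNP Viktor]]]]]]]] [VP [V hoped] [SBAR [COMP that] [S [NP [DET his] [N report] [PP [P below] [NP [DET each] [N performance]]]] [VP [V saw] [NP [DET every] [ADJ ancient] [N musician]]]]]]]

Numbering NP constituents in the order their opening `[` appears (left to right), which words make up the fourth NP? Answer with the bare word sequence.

Opening `[NP` markers occur at word positions 1, 4, 7, 11, 14, 17, 20; the fourth of these opens the constituent [NP Viktor].

Viktor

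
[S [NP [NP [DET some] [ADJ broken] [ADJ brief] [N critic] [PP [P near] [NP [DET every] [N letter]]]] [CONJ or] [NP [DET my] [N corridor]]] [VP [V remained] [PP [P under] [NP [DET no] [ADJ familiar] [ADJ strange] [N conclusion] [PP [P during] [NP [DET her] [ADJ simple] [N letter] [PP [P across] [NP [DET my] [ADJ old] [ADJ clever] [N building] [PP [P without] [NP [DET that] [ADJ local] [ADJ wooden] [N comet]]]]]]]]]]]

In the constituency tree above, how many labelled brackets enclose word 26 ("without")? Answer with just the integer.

10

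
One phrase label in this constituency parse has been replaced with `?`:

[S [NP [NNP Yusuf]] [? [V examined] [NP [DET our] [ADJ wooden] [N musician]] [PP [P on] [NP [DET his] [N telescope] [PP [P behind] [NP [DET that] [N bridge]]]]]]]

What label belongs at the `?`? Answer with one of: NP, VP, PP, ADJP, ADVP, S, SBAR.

VP

Looking at what the `?` directly dominates — V 'examined', NP, PP — this is a verb phrase (VP).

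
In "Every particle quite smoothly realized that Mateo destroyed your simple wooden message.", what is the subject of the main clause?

every particle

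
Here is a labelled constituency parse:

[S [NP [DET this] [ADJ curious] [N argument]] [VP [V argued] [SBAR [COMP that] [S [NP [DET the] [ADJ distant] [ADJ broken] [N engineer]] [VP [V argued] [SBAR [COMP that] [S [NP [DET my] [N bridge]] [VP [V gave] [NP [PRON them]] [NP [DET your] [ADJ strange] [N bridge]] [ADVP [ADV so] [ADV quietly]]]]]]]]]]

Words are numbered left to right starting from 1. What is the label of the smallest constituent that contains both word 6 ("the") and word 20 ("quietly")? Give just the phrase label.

Word 6 lies under S → VP → SBAR → S → NP → DET; word 20 lies under S → VP → SBAR → S → VP → SBAR → S → VP → ADVP → ADV. The lowest shared node is the S.

S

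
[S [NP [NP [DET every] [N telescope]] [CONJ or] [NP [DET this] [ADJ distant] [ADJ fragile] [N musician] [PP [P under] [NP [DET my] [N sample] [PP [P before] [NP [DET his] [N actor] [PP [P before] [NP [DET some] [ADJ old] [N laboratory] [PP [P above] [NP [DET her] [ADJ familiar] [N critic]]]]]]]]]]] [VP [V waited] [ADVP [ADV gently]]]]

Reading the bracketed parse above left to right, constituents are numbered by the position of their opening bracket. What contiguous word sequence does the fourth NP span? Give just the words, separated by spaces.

Opening `[NP` markers occur at word positions 1, 1, 4, 9, 12, 15, 19; the fourth of these opens the constituent [NP my sample before his actor before some old laboratory above her familiar critic].

my sample before his actor before some old laboratory above her familiar critic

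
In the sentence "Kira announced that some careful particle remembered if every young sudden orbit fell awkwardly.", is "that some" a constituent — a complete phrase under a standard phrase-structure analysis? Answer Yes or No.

No

The smallest constituent containing the whole sequence is the subordinate clause [SBAR that some careful particle remembered if every young sudden orbit fell awkwardly], but the sequence is only part of it — it straddles the boundary between complementizer "that" and clause "some careful particle remembered if every young sudden orbit fell awkwardly".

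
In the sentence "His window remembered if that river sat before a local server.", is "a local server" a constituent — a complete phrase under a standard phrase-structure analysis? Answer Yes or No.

Yes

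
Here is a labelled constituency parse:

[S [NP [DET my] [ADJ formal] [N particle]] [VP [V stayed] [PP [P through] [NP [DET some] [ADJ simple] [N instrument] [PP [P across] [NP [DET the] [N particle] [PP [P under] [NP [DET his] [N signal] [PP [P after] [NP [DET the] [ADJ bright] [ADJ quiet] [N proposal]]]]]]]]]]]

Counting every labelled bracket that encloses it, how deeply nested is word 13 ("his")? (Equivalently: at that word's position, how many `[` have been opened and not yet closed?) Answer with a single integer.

The word sits inside DET, which is inside NP, inside PP, inside NP, inside PP, inside NP, inside PP, inside VP, inside S — 9 brackets in all.

9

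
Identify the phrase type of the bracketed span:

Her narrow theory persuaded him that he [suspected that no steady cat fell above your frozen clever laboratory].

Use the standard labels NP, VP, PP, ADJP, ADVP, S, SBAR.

VP

The bracketed span "suspected that no steady cat fell above your frozen clever laboratory" is headed by "suspected", making it a verb phrase (VP).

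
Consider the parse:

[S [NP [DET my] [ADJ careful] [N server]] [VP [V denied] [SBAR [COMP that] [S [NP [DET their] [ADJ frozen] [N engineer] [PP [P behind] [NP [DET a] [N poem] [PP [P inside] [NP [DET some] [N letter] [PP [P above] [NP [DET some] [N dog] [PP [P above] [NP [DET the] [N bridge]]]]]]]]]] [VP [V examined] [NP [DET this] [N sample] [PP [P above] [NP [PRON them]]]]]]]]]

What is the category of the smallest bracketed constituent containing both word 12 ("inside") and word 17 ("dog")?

PP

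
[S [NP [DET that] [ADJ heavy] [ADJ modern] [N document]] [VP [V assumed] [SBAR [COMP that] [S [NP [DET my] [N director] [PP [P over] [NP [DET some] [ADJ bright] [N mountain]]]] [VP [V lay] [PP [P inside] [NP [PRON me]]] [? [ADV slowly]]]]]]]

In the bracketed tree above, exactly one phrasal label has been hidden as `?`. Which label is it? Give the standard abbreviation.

Looking at what the `?` directly dominates — ADV 'slowly' — this is an adverb phrase (ADVP).

ADVP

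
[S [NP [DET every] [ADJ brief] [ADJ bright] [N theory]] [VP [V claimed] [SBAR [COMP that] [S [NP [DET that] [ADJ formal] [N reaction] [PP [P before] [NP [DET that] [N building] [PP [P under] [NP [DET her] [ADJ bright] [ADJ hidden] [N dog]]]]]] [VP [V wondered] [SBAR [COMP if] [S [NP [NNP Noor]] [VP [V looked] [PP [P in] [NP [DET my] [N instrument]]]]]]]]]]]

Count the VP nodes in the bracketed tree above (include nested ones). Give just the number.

Scanning left to right, an opening `[VP` appears at word positions 5, 18, 21 — 3 in total.

3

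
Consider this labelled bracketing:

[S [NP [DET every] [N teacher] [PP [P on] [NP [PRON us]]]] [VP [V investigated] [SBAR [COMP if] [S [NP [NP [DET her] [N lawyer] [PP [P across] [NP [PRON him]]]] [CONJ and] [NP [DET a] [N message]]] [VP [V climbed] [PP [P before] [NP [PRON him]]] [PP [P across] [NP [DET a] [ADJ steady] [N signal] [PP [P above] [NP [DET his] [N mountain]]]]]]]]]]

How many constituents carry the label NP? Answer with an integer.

9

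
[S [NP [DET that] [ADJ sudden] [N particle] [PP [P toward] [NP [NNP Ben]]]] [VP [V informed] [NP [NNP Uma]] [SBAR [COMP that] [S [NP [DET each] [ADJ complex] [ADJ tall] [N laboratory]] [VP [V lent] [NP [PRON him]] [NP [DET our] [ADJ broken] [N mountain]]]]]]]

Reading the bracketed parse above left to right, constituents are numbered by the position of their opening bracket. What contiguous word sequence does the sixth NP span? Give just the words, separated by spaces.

our broken mountain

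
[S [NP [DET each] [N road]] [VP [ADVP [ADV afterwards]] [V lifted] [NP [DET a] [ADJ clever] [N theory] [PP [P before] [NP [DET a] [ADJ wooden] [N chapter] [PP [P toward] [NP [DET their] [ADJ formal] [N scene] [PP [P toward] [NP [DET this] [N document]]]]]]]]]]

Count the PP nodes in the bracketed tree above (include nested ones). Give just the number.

3

The PP constituents are: [PP before a wooden chapter toward their formal scene toward this document]; [PP toward their formal scene toward this document]; [PP toward this document]. Total: 3.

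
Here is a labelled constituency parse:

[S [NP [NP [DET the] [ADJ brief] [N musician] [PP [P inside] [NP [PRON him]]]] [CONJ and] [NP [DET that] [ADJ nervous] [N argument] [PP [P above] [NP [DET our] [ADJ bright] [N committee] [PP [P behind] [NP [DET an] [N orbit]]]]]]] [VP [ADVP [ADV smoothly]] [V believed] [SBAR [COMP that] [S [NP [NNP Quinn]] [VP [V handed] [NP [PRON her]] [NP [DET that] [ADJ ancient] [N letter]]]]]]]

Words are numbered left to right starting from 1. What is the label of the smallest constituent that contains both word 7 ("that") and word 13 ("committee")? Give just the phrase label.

NP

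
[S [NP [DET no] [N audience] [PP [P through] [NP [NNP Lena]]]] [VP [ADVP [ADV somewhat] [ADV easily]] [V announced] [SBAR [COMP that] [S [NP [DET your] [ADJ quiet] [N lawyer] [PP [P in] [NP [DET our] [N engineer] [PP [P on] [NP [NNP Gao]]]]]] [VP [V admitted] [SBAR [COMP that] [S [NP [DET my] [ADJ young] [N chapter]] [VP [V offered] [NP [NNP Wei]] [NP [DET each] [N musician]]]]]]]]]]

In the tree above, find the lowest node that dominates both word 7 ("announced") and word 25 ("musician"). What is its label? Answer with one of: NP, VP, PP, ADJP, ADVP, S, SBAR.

VP

The smallest bracket enclosing both words is [VP somewhat easily announced that your quiet lawyer in our engineer on Gao admitted that my young chapter offered Wei each musician], so the label is VP.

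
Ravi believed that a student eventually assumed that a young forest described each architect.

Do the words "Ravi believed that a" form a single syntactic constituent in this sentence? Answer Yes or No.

No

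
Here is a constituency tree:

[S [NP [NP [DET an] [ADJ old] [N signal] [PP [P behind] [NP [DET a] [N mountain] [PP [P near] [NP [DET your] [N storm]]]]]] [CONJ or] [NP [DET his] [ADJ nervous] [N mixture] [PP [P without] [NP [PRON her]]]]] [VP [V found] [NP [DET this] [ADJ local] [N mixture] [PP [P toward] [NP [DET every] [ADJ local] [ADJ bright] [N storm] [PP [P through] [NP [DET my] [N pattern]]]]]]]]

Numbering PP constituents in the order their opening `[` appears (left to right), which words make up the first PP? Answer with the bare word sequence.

In left-to-right order the PP constituents are "behind a mountain near your storm"; "near your storm"; "without her"; "toward every local bright storm through my pattern"; "through my pattern". Number 1 is "behind a mountain near your storm".

behind a mountain near your storm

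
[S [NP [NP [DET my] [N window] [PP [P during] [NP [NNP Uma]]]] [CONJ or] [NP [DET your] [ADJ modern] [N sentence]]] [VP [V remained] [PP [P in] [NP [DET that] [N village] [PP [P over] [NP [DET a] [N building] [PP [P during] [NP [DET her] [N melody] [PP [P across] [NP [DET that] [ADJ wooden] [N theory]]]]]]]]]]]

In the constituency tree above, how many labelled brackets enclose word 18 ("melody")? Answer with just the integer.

9

Counting open brackets not yet closed at "melody": [S [VP [PP [NP [PP [NP [PP [NP [N = 9.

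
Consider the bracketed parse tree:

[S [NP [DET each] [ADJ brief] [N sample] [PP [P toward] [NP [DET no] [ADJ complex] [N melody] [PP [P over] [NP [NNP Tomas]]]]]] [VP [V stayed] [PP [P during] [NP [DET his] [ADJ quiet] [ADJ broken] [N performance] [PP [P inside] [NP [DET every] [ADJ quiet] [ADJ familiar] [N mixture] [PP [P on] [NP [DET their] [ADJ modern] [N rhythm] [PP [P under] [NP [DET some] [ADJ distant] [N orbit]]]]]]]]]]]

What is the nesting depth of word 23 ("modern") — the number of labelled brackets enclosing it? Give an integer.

9

The word sits inside ADJ, which is inside NP, inside PP, inside NP, inside PP, inside NP, inside PP, inside VP, inside S — 9 brackets in all.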